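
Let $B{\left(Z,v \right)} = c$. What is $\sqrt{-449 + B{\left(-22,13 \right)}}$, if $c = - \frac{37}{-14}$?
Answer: $\frac{i \sqrt{87486}}{14} \approx 21.127 i$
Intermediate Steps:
$c = \frac{37}{14}$ ($c = \left(-37\right) \left(- \frac{1}{14}\right) = \frac{37}{14} \approx 2.6429$)
$B{\left(Z,v \right)} = \frac{37}{14}$
$\sqrt{-449 + B{\left(-22,13 \right)}} = \sqrt{-449 + \frac{37}{14}} = \sqrt{- \frac{6249}{14}} = \frac{i \sqrt{87486}}{14}$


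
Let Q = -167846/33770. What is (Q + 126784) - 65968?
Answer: 1026794237/16885 ≈ 60811.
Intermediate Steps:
Q = -83923/16885 (Q = -167846*1/33770 = -83923/16885 ≈ -4.9703)
(Q + 126784) - 65968 = (-83923/16885 + 126784) - 65968 = 2140663917/16885 - 65968 = 1026794237/16885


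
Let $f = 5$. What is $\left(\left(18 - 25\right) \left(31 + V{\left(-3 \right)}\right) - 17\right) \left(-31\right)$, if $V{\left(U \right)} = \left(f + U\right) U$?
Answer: $5952$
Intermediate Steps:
$V{\left(U \right)} = U \left(5 + U\right)$ ($V{\left(U \right)} = \left(5 + U\right) U = U \left(5 + U\right)$)
$\left(\left(18 - 25\right) \left(31 + V{\left(-3 \right)}\right) - 17\right) \left(-31\right) = \left(\left(18 - 25\right) \left(31 - 3 \left(5 - 3\right)\right) - 17\right) \left(-31\right) = \left(- 7 \left(31 - 6\right) - 17\right) \left(-31\right) = \left(\left(-7\right) 25 - 17\right) \left(-31\right) = \left(-175 - 17\right) \left(-31\right) = \left(-192\right) \left(-31\right) = 5952$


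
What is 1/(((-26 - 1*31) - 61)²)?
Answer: 1/13924 ≈ 7.1818e-5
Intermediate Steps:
1/(((-26 - 1*31) - 61)²) = 1/(((-26 - 31) - 61)²) = 1/((-57 - 61)²) = 1/((-118)²) = 1/13924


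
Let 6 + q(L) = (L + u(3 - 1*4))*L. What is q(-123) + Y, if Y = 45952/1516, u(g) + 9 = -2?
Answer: 6255892/379 ≈ 16506.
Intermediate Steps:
u(g) = -11 (u(g) = -9 - 2 = -11)
q(L) = -6 + L*(-11 + L) (q(L) = -6 + (L - 11)*L = -6 + (-11 + L)*L = -6 + L*(-11 + L))
Y = 11488/379 (Y = 45952*(1/1516) = 11488/379 ≈ 30.311)
q(-123) + Y = (-6 + (-123)² - 11*(-123)) + 11488/379 = (-6 + 15129 + 1353) + 11488/379 = 16476 + 11488/379 = 6255892/379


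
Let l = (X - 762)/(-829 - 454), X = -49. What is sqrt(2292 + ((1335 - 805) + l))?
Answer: sqrt(4646303671)/1283 ≈ 53.128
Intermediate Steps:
l = 811/1283 (l = (-49 - 762)/(-829 - 454) = -811/(-1283) = -811*(-1/1283) = 811/1283 ≈ 0.63211)
sqrt(2292 + ((1335 - 805) + l)) = sqrt(2292 + ((1335 - 805) + 811/1283)) = sqrt(2292 + (530 + 811/1283)) = sqrt(2292 + 680801/1283) = sqrt(3621437/1283) = sqrt(4646303671)/1283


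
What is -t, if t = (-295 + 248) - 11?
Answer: 58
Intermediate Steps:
t = -58 (t = -47 - 11 = -58)
-t = -1*(-58) = 58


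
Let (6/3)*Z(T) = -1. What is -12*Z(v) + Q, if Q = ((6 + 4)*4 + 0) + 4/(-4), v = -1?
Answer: 45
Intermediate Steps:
Z(T) = -½ (Z(T) = (½)*(-1) = -½)
Q = 39 (Q = (10*4 + 0) + 4*(-¼) = (40 + 0) - 1 = 40 - 1 = 39)
-12*Z(v) + Q = -12*(-½) + 39 = 6 + 39 = 45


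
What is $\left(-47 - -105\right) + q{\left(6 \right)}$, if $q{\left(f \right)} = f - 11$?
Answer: $53$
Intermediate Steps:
$q{\left(f \right)} = -11 + f$
$\left(-47 - -105\right) + q{\left(6 \right)} = \left(-47 - -105\right) + \left(-11 + 6\right) = \left(-47 + 105\right) - 5 = 58 - 5 = 53$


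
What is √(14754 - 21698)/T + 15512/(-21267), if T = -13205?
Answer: -15512/21267 - 4*I*√434/13205 ≈ -0.72939 - 0.0063105*I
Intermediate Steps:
√(14754 - 21698)/T + 15512/(-21267) = √(14754 - 21698)/(-13205) + 15512/(-21267) = √(-6944)*(-1/13205) + 15512*(-1/21267) = (4*I*√434)*(-1/13205) - 15512/21267 = -4*I*√434/13205 - 15512/21267 = -15512/21267 - 4*I*√434/13205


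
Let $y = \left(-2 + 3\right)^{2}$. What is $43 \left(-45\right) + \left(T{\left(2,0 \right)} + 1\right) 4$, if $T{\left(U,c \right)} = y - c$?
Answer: $-1927$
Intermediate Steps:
$y = 1$ ($y = 1^{2} = 1$)
$T{\left(U,c \right)} = 1 - c$
$43 \left(-45\right) + \left(T{\left(2,0 \right)} + 1\right) 4 = 43 \left(-45\right) + \left(\left(1 - 0\right) + 1\right) 4 = -1935 + \left(\left(1 + 0\right) + 1\right) 4 = -1935 + \left(1 + 1\right) 4 = -1935 + 2 \cdot 4 = -1935 + 8 = -1927$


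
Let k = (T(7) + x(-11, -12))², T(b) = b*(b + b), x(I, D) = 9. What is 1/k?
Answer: 1/11449 ≈ 8.7344e-5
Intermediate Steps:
T(b) = 2*b² (T(b) = b*(2*b) = 2*b²)
k = 11449 (k = (2*7² + 9)² = (2*49 + 9)² = (98 + 9)² = 107² = 11449)
1/k = 1/11449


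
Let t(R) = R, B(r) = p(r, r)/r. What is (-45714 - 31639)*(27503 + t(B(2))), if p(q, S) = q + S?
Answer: -2127594265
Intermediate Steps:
p(q, S) = S + q
B(r) = 2 (B(r) = (r + r)/r = (2*r)/r = 2)
(-45714 - 31639)*(27503 + t(B(2))) = (-45714 - 31639)*(27503 + 2) = -77353*27505 = -2127594265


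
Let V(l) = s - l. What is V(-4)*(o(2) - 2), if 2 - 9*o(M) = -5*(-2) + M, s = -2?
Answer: -56/9 ≈ -6.2222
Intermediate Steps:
o(M) = -8/9 - M/9 (o(M) = 2/9 - (-5*(-2) + M)/9 = 2/9 - (10 + M)/9 = 2/9 + (-10/9 - M/9) = -8/9 - M/9)
V(l) = -2 - l
V(-4)*(o(2) - 2) = (-2 - 1*(-4))*((-8/9 - ⅑*2) - 2) = (-2 + 4)*((-8/9 - 2/9) - 2) = 2*(-10/9 - 2) = 2*(-28/9) = -56/9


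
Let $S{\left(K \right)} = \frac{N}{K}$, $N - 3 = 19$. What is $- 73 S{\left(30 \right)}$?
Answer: $- \frac{803}{15} \approx -53.533$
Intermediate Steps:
$N = 22$ ($N = 3 + 19 = 22$)
$S{\left(K \right)} = \frac{22}{K}$
$- 73 S{\left(30 \right)} = - 73 \cdot \frac{22}{30} = - 73 \cdot 22 \cdot \frac{1}{30} = \left(-73\right) \frac{11}{15} = - \frac{803}{15}$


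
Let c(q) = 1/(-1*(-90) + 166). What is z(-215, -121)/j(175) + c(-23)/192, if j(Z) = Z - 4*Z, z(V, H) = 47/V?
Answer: 807673/1849344000 ≈ 0.00043673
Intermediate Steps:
c(q) = 1/256 (c(q) = 1/(90 + 166) = 1/256)
j(Z) = -3*Z
z(-215, -121)/j(175) + c(-23)/192 = (47/(-215))/((-3*175)) + (1/256)/192 = (47*(-1/215))/(-525) + (1/256)*(1/192) = -47/215*(-1/525) + 1/49152 = 47/112875 + 1/49152 = 807673/1849344000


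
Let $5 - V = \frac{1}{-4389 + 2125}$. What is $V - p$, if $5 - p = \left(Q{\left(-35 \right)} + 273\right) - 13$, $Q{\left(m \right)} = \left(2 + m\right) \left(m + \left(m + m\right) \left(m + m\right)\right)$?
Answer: $- \frac{362885239}{2264} \approx -1.6029 \cdot 10^{5}$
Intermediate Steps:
$Q{\left(m \right)} = \left(2 + m\right) \left(m + 4 m^{2}\right)$ ($Q{\left(m \right)} = \left(2 + m\right) \left(m + 2 m 2 m\right) = \left(2 + m\right) \left(m + 4 m^{2}\right)$)
$p = 160290$ ($p = 5 - \left(\left(- 35 \left(2 + 4 \left(-35\right)^{2} + 9 \left(-35\right)\right) + 273\right) - 13\right) = 5 - \left(\left(- 35 \left(2 + 4 \cdot 1225 - 315\right) + 273\right) - 13\right) = 5 - \left(\left(- 35 \left(2 + 4900 - 315\right) + 273\right) - 13\right) = 5 - \left(\left(\left(-35\right) 4587 + 273\right) - 13\right) = 5 - \left(\left(-160545 + 273\right) - 13\right) = 5 - \left(-160272 - 13\right) = 5 - -160285 = 5 + 160285 = 160290$)
$V = \frac{11321}{2264}$ ($V = 5 - \frac{1}{-4389 + 2125} = 5 - \frac{1}{-2264} = 5 - - \frac{1}{2264} = 5 + \frac{1}{2264} = \frac{11321}{2264} \approx 5.0004$)
$V - p = \frac{11321}{2264} - 160290 = - \frac{362885239}{2264}$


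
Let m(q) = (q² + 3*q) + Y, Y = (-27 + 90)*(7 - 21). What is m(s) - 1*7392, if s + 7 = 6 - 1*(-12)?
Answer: -8120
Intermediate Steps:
s = 11 (s = -7 + (6 - 1*(-12)) = -7 + (6 + 12) = -7 + 18 = 11)
Y = -882 (Y = 63*(-14) = -882)
m(q) = -882 + q² + 3*q (m(q) = (q² + 3*q) - 882 = -882 + q² + 3*q)
m(s) - 1*7392 = (-882 + 11² + 3*11) - 1*7392 = (-882 + 121 + 33) - 7392 = -728 - 7392 = -8120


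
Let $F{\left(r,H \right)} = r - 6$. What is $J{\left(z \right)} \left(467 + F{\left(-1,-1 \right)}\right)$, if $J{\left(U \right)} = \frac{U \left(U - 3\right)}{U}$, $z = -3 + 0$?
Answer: $-2760$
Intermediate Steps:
$z = -3$
$F{\left(r,H \right)} = -6 + r$
$J{\left(U \right)} = -3 + U$ ($J{\left(U \right)} = \frac{U \left(-3 + U\right)}{U} = -3 + U$)
$J{\left(z \right)} \left(467 + F{\left(-1,-1 \right)}\right) = \left(-3 - 3\right) \left(467 - 7\right) = - 6 \left(467 - 7\right) = \left(-6\right) 460 = -2760$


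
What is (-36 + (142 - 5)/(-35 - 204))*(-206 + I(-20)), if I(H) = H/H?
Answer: 1791905/239 ≈ 7497.5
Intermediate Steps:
I(H) = 1
(-36 + (142 - 5)/(-35 - 204))*(-206 + I(-20)) = (-36 + (142 - 5)/(-35 - 204))*(-206 + 1) = (-36 + 137/(-239))*(-205) = (-36 + 137*(-1/239))*(-205) = (-36 - 137/239)*(-205) = -8741/239*(-205) = 1791905/239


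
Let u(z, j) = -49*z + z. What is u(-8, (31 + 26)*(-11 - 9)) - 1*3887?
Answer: -3503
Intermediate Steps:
u(z, j) = -48*z
u(-8, (31 + 26)*(-11 - 9)) - 1*3887 = -48*(-8) - 1*3887 = 384 - 3887 = -3503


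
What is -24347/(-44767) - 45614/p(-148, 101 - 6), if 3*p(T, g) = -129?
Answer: 2043048859/1924981 ≈ 1061.3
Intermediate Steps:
p(T, g) = -43 (p(T, g) = (⅓)*(-129) = -43)
-24347/(-44767) - 45614/p(-148, 101 - 6) = -24347/(-44767) - 45614/(-43) = -24347*(-1/44767) - 45614*(-1/43) = 24347/44767 + 45614/43 = 2043048859/1924981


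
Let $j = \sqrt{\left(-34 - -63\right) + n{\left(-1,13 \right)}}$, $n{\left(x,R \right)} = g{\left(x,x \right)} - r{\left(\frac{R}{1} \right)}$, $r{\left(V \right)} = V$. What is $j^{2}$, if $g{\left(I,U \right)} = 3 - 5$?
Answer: $14$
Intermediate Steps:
$g{\left(I,U \right)} = -2$ ($g{\left(I,U \right)} = 3 - 5 = -2$)
$n{\left(x,R \right)} = -2 - R$ ($n{\left(x,R \right)} = -2 - \frac{R}{1} = -2 - R 1 = -2 - R$)
$j = \sqrt{14}$ ($j = \sqrt{\left(-34 - -63\right) - 15} = \sqrt{\left(-34 + 63\right) - 15} = \sqrt{29 - 15} = \sqrt{14} \approx 3.7417$)
$j^{2} = \left(\sqrt{14}\right)^{2} = 14$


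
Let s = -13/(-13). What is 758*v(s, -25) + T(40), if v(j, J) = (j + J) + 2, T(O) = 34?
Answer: -16642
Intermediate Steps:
s = 1 (s = -13*(-1/13) = 1)
v(j, J) = 2 + J + j (v(j, J) = (J + j) + 2 = 2 + J + j)
758*v(s, -25) + T(40) = 758*(2 - 25 + 1) + 34 = 758*(-22) + 34 = -16676 + 34 = -16642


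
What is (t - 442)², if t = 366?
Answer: 5776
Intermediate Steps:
(t - 442)² = (366 - 442)² = (-76)² = 5776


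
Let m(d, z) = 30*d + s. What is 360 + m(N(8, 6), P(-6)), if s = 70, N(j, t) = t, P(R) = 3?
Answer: 610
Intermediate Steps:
m(d, z) = 70 + 30*d (m(d, z) = 30*d + 70 = 70 + 30*d)
360 + m(N(8, 6), P(-6)) = 360 + (70 + 30*6) = 360 + (70 + 180) = 360 + 250 = 610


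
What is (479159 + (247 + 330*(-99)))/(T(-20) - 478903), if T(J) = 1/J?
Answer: -2978240/3192687 ≈ -0.93283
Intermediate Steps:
(479159 + (247 + 330*(-99)))/(T(-20) - 478903) = (479159 + (247 + 330*(-99)))/(1/(-20) - 478903) = (479159 + (247 - 32670))/(-1/20 - 478903) = (479159 - 32423)/(-9578061/20) = 446736*(-20/9578061) = -2978240/3192687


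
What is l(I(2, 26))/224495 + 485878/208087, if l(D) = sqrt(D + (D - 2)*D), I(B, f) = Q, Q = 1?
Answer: 485878/208087 ≈ 2.3350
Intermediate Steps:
I(B, f) = 1
l(D) = sqrt(D + D*(-2 + D)) (l(D) = sqrt(D + (-2 + D)*D) = sqrt(D + D*(-2 + D)))
l(I(2, 26))/224495 + 485878/208087 = sqrt(1*(-1 + 1))/224495 + 485878/208087 = sqrt(1*0)*(1/224495) + 485878*(1/208087) = sqrt(0)*(1/224495) + 485878/208087 = 0*(1/224495) + 485878/208087 = 0 + 485878/208087 = 485878/208087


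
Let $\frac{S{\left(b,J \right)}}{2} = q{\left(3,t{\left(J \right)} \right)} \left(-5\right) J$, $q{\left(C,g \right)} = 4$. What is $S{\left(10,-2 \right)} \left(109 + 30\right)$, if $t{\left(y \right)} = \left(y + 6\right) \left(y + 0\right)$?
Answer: $11120$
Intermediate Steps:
$t{\left(y \right)} = y \left(6 + y\right)$ ($t{\left(y \right)} = \left(6 + y\right) y = y \left(6 + y\right)$)
$S{\left(b,J \right)} = - 40 J$ ($S{\left(b,J \right)} = 2 \cdot 4 \left(-5\right) J = 2 \left(- 20 J\right) = - 40 J$)
$S{\left(10,-2 \right)} \left(109 + 30\right) = \left(-40\right) \left(-2\right) \left(109 + 30\right) = 80 \cdot 139 = 11120$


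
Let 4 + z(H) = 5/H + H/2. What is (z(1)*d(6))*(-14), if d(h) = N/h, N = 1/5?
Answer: -7/10 ≈ -0.70000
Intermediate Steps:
N = 1/5 (N = 1*(1/5) = 1/5 ≈ 0.20000)
d(h) = 1/(5*h)
z(H) = -4 + H/2 + 5/H (z(H) = -4 + (5/H + H/2) = -4 + (H/2 + 5/H) = -4 + H/2 + 5/H)
(z(1)*d(6))*(-14) = ((-4 + (1/2)*1 + 5/1)*((1/5)/6))*(-14) = ((-4 + 1/2 + 5*1)*((1/5)*(1/6)))*(-14) = ((-4 + 1/2 + 5)*(1/30))*(-14) = ((3/2)*(1/30))*(-14) = (1/20)*(-14) = -7/10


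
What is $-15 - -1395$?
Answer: $1380$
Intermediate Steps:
$-15 - -1395 = -15 + 1395 = 1380$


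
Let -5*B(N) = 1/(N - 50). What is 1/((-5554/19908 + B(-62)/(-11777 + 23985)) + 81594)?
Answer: 4860737280/396605641560391 ≈ 1.2256e-5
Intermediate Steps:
B(N) = -1/(5*(-50 + N)) (B(N) = -1/(5*(N - 50)) = -1/(5*(-50 + N)))
1/((-5554/19908 + B(-62)/(-11777 + 23985)) + 81594) = 1/((-5554/19908 + (-1/(-250 + 5*(-62)))/(-11777 + 23985)) + 81594) = 1/((-5554*1/19908 - 1/(-250 - 310)/12208) + 81594) = 1/((-2777/9954 - 1/(-560)*(1/12208)) + 81594) = 1/((-2777/9954 - 1*(-1/560)*(1/12208)) + 81594) = 1/((-2777/9954 + (1/560)*(1/12208)) + 81594) = 1/((-2777/9954 + 1/6836480) + 81594) = 1/(-1356063929/4860737280 + 81594) = 1/(396605641560391/4860737280) = 4860737280/396605641560391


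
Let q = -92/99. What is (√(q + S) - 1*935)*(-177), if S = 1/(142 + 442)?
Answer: 165495 - 59*I*√86128174/3212 ≈ 1.655e+5 - 170.47*I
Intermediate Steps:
q = -92/99 (q = -92*1/99 = -92/99 ≈ -0.92929)
S = 1/584 ≈ 0.0017123
(√(q + S) - 1*935)*(-177) = (√(-92/99 + 1/584) - 1*935)*(-177) = (√(-53629/57816) - 935)*(-177) = (I*√86128174/9636 - 935)*(-177) = (-935 + I*√86128174/9636)*(-177) = 165495 - 59*I*√86128174/3212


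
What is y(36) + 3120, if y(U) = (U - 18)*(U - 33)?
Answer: 3174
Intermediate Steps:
y(U) = (-33 + U)*(-18 + U) (y(U) = (-18 + U)*(-33 + U) = (-33 + U)*(-18 + U))
y(36) + 3120 = (594 + 36**2 - 51*36) + 3120 = (594 + 1296 - 1836) + 3120 = 54 + 3120 = 3174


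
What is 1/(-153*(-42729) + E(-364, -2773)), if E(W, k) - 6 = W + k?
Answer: 1/6534406 ≈ 1.5304e-7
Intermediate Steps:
E(W, k) = 6 + W + k (E(W, k) = 6 + (W + k) = 6 + W + k)
1/(-153*(-42729) + E(-364, -2773)) = 1/(-153*(-42729) + (6 - 364 - 2773)) = 1/(6537537 - 3131) = 1/6534406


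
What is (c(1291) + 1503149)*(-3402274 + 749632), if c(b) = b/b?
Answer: -3987318822300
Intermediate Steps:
c(b) = 1
(c(1291) + 1503149)*(-3402274 + 749632) = (1 + 1503149)*(-3402274 + 749632) = 1503150*(-2652642) = -3987318822300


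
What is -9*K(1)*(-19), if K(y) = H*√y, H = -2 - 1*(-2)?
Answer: 0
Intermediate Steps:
H = 0 (H = -2 + 2 = 0)
K(y) = 0 (K(y) = 0*√y = 0)
-9*K(1)*(-19) = -9*0*(-19) = 0*(-19) = 0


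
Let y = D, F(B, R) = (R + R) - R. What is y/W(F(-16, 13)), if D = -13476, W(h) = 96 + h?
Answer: -13476/109 ≈ -123.63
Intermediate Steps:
F(B, R) = R (F(B, R) = 2*R - R = R)
y = -13476
y/W(F(-16, 13)) = -13476/(96 + 13) = -13476/109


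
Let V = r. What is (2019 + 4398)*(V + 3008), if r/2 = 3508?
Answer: 64324008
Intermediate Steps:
r = 7016 (r = 2*3508 = 7016)
V = 7016
(2019 + 4398)*(V + 3008) = (2019 + 4398)*(7016 + 3008) = 6417*10024 = 64324008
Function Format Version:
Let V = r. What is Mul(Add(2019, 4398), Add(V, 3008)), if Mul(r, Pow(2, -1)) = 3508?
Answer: 64324008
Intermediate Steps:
r = 7016 (r = Mul(2, 3508) = 7016)
V = 7016
Mul(Add(2019, 4398), Add(V, 3008)) = Mul(Add(2019, 4398), Add(7016, 3008)) = Mul(6417, 10024) = 64324008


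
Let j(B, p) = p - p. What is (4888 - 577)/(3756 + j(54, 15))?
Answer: 1437/1252 ≈ 1.1478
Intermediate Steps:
j(B, p) = 0
(4888 - 577)/(3756 + j(54, 15)) = (4888 - 577)/(3756 + 0) = 4311/3756 = 4311*(1/3756) = 1437/1252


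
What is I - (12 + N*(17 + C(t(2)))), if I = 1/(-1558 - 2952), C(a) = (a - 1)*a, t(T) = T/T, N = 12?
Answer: -974161/4510 ≈ -216.00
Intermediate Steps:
t(T) = 1
C(a) = a*(-1 + a) (C(a) = (-1 + a)*a = a*(-1 + a))
I = -1/4510 (I = 1/(-4510) = -1/4510 ≈ -0.00022173)
I - (12 + N*(17 + C(t(2)))) = -1/4510 - (12 + 12*(17 + 1*(-1 + 1))) = -1/4510 - (12 + 12*(17 + 1*0)) = -1/4510 - (12 + 12*(17 + 0)) = -1/4510 - (12 + 12*17) = -1/4510 - (12 + 204) = -1/4510 - 1*216 = -1/4510 - 216 = -974161/4510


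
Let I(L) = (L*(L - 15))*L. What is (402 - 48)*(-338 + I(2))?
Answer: -138060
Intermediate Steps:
I(L) = L²*(-15 + L) (I(L) = (L*(-15 + L))*L = L²*(-15 + L))
(402 - 48)*(-338 + I(2)) = (402 - 48)*(-338 + 2²*(-15 + 2)) = 354*(-338 + 4*(-13)) = 354*(-338 - 52) = 354*(-390) = -138060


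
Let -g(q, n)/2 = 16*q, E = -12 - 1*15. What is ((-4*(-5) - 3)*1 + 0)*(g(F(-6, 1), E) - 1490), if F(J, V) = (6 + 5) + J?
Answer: -28050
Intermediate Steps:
E = -27 (E = -12 - 15 = -27)
F(J, V) = 11 + J
g(q, n) = -32*q
((-4*(-5) - 3)*1 + 0)*(g(F(-6, 1), E) - 1490) = ((-4*(-5) - 3)*1 + 0)*(-32*(11 - 6) - 1490) = ((20 - 3)*1 + 0)*(-32*5 - 1490) = (17*1 + 0)*(-160 - 1490) = (17 + 0)*(-1650) = 17*(-1650) = -28050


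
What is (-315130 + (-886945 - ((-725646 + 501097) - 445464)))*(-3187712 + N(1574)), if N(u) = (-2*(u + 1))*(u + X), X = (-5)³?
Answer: 4124577611844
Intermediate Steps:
X = -125
N(u) = (-125 + u)*(-2 - 2*u) (N(u) = (-2*(u + 1))*(u - 125) = (-2*(1 + u))*(-125 + u) = (-2 - 2*u)*(-125 + u) = (-125 + u)*(-2 - 2*u))
(-315130 + (-886945 - ((-725646 + 501097) - 445464)))*(-3187712 + N(1574)) = (-315130 + (-886945 - ((-725646 + 501097) - 445464)))*(-3187712 + (250 - 2*1574² + 248*1574)) = (-315130 + (-886945 - (-224549 - 445464)))*(-3187712 + (250 - 2*2477476 + 390352)) = (-315130 + (-886945 - 1*(-670013)))*(-3187712 + (250 - 4954952 + 390352)) = (-315130 + (-886945 + 670013))*(-3187712 - 4564350) = (-315130 - 216932)*(-7752062) = -532062*(-7752062) = 4124577611844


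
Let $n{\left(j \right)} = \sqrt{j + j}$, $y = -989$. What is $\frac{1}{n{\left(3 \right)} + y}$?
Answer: $- \frac{989}{978115} - \frac{\sqrt{6}}{978115} \approx -0.0010136$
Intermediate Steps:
$n{\left(j \right)} = \sqrt{2} \sqrt{j}$ ($n{\left(j \right)} = \sqrt{2 j} = \sqrt{2} \sqrt{j}$)
$\frac{1}{n{\left(3 \right)} + y} = \frac{1}{\sqrt{2} \sqrt{3} - 989} = \frac{1}{\sqrt{6} - 989} = \frac{1}{-989 + \sqrt{6}}$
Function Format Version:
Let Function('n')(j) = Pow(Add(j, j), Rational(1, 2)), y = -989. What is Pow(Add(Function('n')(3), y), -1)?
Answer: Add(Rational(-989, 978115), Mul(Rational(-1, 978115), Pow(6, Rational(1, 2)))) ≈ -0.0010136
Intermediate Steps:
Function('n')(j) = Mul(Pow(2, Rational(1, 2)), Pow(j, Rational(1, 2))) (Function('n')(j) = Pow(Mul(2, j), Rational(1, 2)) = Mul(Pow(2, Rational(1, 2)), Pow(j, Rational(1, 2))))
Pow(Add(Function('n')(3), y), -1) = Pow(Add(Mul(Pow(2, Rational(1, 2)), Pow(3, Rational(1, 2))), -989), -1) = Pow(Add(Pow(6, Rational(1, 2)), -989), -1) = Pow(Add(-989, Pow(6, Rational(1, 2))), -1)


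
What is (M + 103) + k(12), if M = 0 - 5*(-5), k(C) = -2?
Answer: 126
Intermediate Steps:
M = 25 (M = 0 + 25 = 25)
(M + 103) + k(12) = (25 + 103) - 2 = 128 - 2 = 126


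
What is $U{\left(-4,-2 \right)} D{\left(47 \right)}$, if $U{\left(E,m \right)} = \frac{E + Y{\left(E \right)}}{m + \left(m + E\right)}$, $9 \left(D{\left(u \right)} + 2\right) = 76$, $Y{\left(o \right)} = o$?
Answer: $\frac{58}{9} \approx 6.4444$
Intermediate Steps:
$D{\left(u \right)} = \frac{58}{9}$ ($D{\left(u \right)} = -2 + \frac{1}{9} \cdot 76 = -2 + \frac{76}{9} = \frac{58}{9}$)
$U{\left(E,m \right)} = \frac{2 E}{E + 2 m}$ ($U{\left(E,m \right)} = \frac{E + E}{m + \left(m + E\right)} = \frac{2 E}{m + \left(E + m\right)} = \frac{2 E}{E + 2 m}$)
$U{\left(-4,-2 \right)} D{\left(47 \right)} = 2 \left(-4\right) \frac{1}{-4 + 2 \left(-2\right)} \frac{58}{9} = 2 \left(-4\right) \frac{1}{-4 - 4} \cdot \frac{58}{9} = 2 \left(-4\right) \frac{1}{-8} \cdot \frac{58}{9} = 2 \left(-4\right) \left(- \frac{1}{8}\right) \frac{58}{9} = 1 \cdot \frac{58}{9} = \frac{58}{9}$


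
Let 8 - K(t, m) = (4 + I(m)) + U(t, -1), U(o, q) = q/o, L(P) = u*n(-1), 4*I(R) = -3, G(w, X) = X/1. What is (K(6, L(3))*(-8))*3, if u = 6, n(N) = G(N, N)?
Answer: -118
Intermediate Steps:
G(w, X) = X (G(w, X) = X*1 = X)
n(N) = N
I(R) = -3/4 (I(R) = (1/4)*(-3) = -3/4)
L(P) = -6 (L(P) = 6*(-1) = -6)
K(t, m) = 19/4 + 1/t (K(t, m) = 8 - ((4 - 3/4) - 1/t) = 8 - (13/4 - 1/t) = 8 + (-13/4 + 1/t) = 19/4 + 1/t)
(K(6, L(3))*(-8))*3 = ((19/4 + 1/6)*(-8))*3 = ((59/12)*(-8))*3 = -118/3*3 = -118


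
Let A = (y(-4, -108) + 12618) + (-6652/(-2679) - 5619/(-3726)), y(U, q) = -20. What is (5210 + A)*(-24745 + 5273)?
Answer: -192338439702440/554553 ≈ -3.4683e+8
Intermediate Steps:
A = 13976943905/1109106 (A = (-20 + 12618) + (-6652/(-2679) - 5619/(-3726)) = 12598 + (-6652*(-1/2679) - 5619*(-1/3726)) = 12598 + (6652/2679 + 1873/1242) = 12598 + 4426517/1109106 = 13976943905/1109106 ≈ 12602.)
(5210 + A)*(-24745 + 5273) = (5210 + 13976943905/1109106)*(-24745 + 5273) = (19755386165/1109106)*(-19472) = -192338439702440/554553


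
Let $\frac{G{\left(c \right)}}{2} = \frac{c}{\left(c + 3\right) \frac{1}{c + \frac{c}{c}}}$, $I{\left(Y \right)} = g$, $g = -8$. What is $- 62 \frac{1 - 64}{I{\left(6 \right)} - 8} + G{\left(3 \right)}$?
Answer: $- \frac{1921}{8} \approx -240.13$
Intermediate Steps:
$I{\left(Y \right)} = -8$
$G{\left(c \right)} = \frac{2 c \left(1 + c\right)}{3 + c}$ ($G{\left(c \right)} = 2 \frac{c}{\left(c + 3\right) \frac{1}{c + \frac{c}{c}}} = 2 \frac{c}{\left(3 + c\right) \frac{1}{c + 1}} = 2 \frac{c}{\left(3 + c\right) \frac{1}{1 + c}} = 2 \frac{c}{\frac{1}{1 + c} \left(3 + c\right)} = 2 c \frac{1 + c}{3 + c} = 2 \frac{c \left(1 + c\right)}{3 + c} = \frac{2 c \left(1 + c\right)}{3 + c}$)
$- 62 \frac{1 - 64}{I{\left(6 \right)} - 8} + G{\left(3 \right)} = - 62 \frac{1 - 64}{-8 - 8} + 2 \cdot 3 \frac{1}{3 + 3} \left(1 + 3\right) = - 62 \left(- \frac{63}{-16}\right) + 2 \cdot 3 \cdot \frac{1}{6} \cdot 4 = - 62 \left(\left(-63\right) \left(- \frac{1}{16}\right)\right) + 2 \cdot 3 \cdot \frac{1}{6} \cdot 4 = \left(-62\right) \frac{63}{16} + 4 = - \frac{1953}{8} + 4 = - \frac{1921}{8}$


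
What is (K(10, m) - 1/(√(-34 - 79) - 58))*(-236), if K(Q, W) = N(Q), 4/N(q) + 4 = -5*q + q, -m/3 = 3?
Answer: 670004/38247 - 236*I*√113/3477 ≈ 17.518 - 0.72152*I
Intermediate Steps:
m = -9 (m = -3*3 = -9)
N(q) = 4/(-4 - 4*q) (N(q) = 4/(-4 + (-5*q + q)) = 4/(-4 - 4*q))
K(Q, W) = -1/(1 + Q)
(K(10, m) - 1/(√(-34 - 79) - 58))*(-236) = (-1/(1 + 10) - 1/(√(-34 - 79) - 58))*(-236) = (-1/11 - 1/(√(-113) - 58))*(-236) = (-1*1/11 - 1/(I*√113 - 58))*(-236) = (-1/11 - 1/(-58 + I*√113))*(-236) = 236/11 + 236/(-58 + I*√113)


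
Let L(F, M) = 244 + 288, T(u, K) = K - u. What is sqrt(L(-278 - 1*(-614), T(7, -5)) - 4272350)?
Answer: I*sqrt(4271818) ≈ 2066.8*I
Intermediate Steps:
L(F, M) = 532
sqrt(L(-278 - 1*(-614), T(7, -5)) - 4272350) = sqrt(532 - 4272350) = sqrt(-4271818) = I*sqrt(4271818)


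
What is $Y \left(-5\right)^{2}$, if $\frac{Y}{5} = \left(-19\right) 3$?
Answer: $-7125$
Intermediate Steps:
$Y = -285$ ($Y = 5 \left(\left(-19\right) 3\right) = 5 \left(-57\right) = -285$)
$Y \left(-5\right)^{2} = - 285 \left(-5\right)^{2} = \left(-285\right) 25 = -7125$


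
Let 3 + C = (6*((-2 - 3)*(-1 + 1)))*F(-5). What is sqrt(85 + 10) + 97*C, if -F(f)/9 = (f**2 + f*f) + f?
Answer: -291 + sqrt(95) ≈ -281.25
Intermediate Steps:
F(f) = -18*f**2 - 9*f (F(f) = -9*((f**2 + f*f) + f) = -9*((f**2 + f**2) + f) = -9*(2*f**2 + f) = -9*(f + 2*f**2) = -18*f**2 - 9*f)
C = -3 (C = -3 + (6*((-2 - 3)*(-1 + 1)))*(-9*(-5)*(1 + 2*(-5))) = -3 + (6*(-5*0))*(-9*(-5)*(1 - 10)) = -3 + (6*0)*(-9*(-5)*(-9)) = -3 + 0*(-405) = -3 + 0 = -3)
sqrt(85 + 10) + 97*C = sqrt(85 + 10) + 97*(-3) = sqrt(95) - 291 = -291 + sqrt(95)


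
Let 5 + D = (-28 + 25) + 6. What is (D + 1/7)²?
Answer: 169/49 ≈ 3.4490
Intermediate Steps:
D = -2 (D = -5 + ((-28 + 25) + 6) = -5 + (-3 + 6) = -5 + 3 = -2)
(D + 1/7)² = (-2 + 1/7)² = (-2 + ⅐)² = (-13/7)² = 169/49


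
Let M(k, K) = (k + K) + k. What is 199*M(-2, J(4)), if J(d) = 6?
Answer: 398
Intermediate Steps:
M(k, K) = K + 2*k (M(k, K) = (K + k) + k = K + 2*k)
199*M(-2, J(4)) = 199*(6 + 2*(-2)) = 199*(6 - 4) = 199*2 = 398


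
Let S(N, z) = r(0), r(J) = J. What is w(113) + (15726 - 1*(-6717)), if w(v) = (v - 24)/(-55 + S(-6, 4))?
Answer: 1234276/55 ≈ 22441.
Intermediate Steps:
S(N, z) = 0
w(v) = 24/55 - v/55 (w(v) = (v - 24)/(-55 + 0) = (-24 + v)/(-55) = (-24 + v)*(-1/55) = 24/55 - v/55)
w(113) + (15726 - 1*(-6717)) = (24/55 - 1/55*113) + (15726 - 1*(-6717)) = (24/55 - 113/55) + (15726 + 6717) = -89/55 + 22443 = 1234276/55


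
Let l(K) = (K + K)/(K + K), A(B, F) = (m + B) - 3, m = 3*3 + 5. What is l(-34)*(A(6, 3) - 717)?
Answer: -700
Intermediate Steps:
m = 14 (m = 9 + 5 = 14)
A(B, F) = 11 + B (A(B, F) = (14 + B) - 3 = 11 + B)
l(K) = 1 (l(K) = (2*K)/((2*K)) = (2*K)*(1/(2*K)) = 1)
l(-34)*(A(6, 3) - 717) = 1*((11 + 6) - 717) = 1*(17 - 717) = 1*(-700) = -700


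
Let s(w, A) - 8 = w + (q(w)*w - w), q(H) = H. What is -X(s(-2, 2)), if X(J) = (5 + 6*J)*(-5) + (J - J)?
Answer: 385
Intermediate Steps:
s(w, A) = 8 + w² (s(w, A) = 8 + (w + (w*w - w)) = 8 + (w + (w² - w)) = 8 + w²)
X(J) = -25 - 30*J (X(J) = (-25 - 30*J) + 0 = -25 - 30*J)
-X(s(-2, 2)) = -(-25 - 30*(8 + (-2)²)) = -(-25 - 30*(8 + 4)) = -(-25 - 30*12) = -(-25 - 360) = -1*(-385) = 385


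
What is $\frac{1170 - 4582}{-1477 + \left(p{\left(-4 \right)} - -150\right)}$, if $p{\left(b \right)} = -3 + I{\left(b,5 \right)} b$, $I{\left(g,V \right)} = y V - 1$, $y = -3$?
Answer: $\frac{1706}{633} \approx 2.6951$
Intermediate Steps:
$I{\left(g,V \right)} = -1 - 3 V$ ($I{\left(g,V \right)} = - 3 V - 1 = -1 - 3 V$)
$p{\left(b \right)} = -3 - 16 b$ ($p{\left(b \right)} = -3 + \left(-1 - 15\right) b = -3 - 16 b$)
$\frac{1170 - 4582}{-1477 + \left(p{\left(-4 \right)} - -150\right)} = \frac{1170 - 4582}{-1477 - -211} = - \frac{3412}{-1477 + \left(\left(-3 + 64\right) + 150\right)} = - \frac{3412}{-1477 + \left(61 + 150\right)} = - \frac{3412}{-1477 + 211} = - \frac{3412}{-1266} = \left(-3412\right) \left(- \frac{1}{1266}\right) = \frac{1706}{633}$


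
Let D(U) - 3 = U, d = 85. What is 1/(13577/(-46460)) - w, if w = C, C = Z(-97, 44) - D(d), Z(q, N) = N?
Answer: 550928/13577 ≈ 40.578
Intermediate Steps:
D(U) = 3 + U
C = -44 (C = 44 - (3 + 85) = 44 - 1*88 = 44 - 88 = -44)
w = -44
1/(13577/(-46460)) - w = 1/(13577/(-46460)) - 1*(-44) = 1/(13577*(-1/46460)) + 44 = 1/(-13577/46460) + 44 = -46460/13577 + 44 = 550928/13577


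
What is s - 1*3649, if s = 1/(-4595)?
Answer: -16767156/4595 ≈ -3649.0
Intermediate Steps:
s = -1/4595 ≈ -0.00021763
s - 1*3649 = -1/4595 - 1*3649 = -1/4595 - 3649 = -16767156/4595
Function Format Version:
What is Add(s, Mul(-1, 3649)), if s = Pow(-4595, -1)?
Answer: Rational(-16767156, 4595) ≈ -3649.0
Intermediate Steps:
s = Rational(-1, 4595) ≈ -0.00021763
Add(s, Mul(-1, 3649)) = Add(Rational(-1, 4595), Mul(-1, 3649)) = Add(Rational(-1, 4595), -3649) = Rational(-16767156, 4595)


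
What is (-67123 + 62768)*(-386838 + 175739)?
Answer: 919336145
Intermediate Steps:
(-67123 + 62768)*(-386838 + 175739) = -4355*(-211099) = 919336145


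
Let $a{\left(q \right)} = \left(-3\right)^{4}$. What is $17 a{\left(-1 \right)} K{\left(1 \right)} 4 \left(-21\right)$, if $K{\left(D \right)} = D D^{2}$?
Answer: $-115668$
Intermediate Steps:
$K{\left(D \right)} = D^{3}$
$a{\left(q \right)} = 81$
$17 a{\left(-1 \right)} K{\left(1 \right)} 4 \left(-21\right) = 17 \cdot 81 \cdot 1^{3} \cdot 4 \left(-21\right) = 17 \cdot 81 \cdot 1 \cdot 4 \left(-21\right) = 17 \cdot 81 \cdot 4 \left(-21\right) = 17 \cdot 324 \left(-21\right) = 5508 \left(-21\right) = -115668$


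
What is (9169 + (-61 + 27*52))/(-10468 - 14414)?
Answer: -1752/4147 ≈ -0.42247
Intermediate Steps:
(9169 + (-61 + 27*52))/(-10468 - 14414) = (9169 + (-61 + 1404))/(-24882) = (9169 + 1343)*(-1/24882) = 10512*(-1/24882) = -1752/4147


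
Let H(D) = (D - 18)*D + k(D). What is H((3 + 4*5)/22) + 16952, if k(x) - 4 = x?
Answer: 8198631/484 ≈ 16939.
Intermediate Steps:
k(x) = 4 + x
H(D) = 4 + D + D*(-18 + D) (H(D) = (D - 18)*D + (4 + D) = (-18 + D)*D + (4 + D) = D*(-18 + D) + (4 + D) = 4 + D + D*(-18 + D))
H((3 + 4*5)/22) + 16952 = (4 + ((3 + 4*5)/22)² - 17*(3 + 4*5)/22) + 16952 = (4 + ((3 + 20)*(1/22))² - 17*(3 + 20)/22) + 16952 = (4 + (23*(1/22))² - 391/22) + 16952 = (4 + (23/22)² - 17*23/22) + 16952 = (4 + 529/484 - 391/22) + 16952 = -6137/484 + 16952 = 8198631/484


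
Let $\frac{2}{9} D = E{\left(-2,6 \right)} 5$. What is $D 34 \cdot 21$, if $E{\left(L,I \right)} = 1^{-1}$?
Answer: $16065$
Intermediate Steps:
$E{\left(L,I \right)} = 1$
$D = \frac{45}{2}$ ($D = \frac{9 \cdot 1 \cdot 5}{2} = \frac{9}{2} \cdot 5 = \frac{45}{2} \approx 22.5$)
$D 34 \cdot 21 = \frac{45}{2} \cdot 34 \cdot 21 = 765 \cdot 21 = 16065$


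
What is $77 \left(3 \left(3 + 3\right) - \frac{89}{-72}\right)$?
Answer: $\frac{106645}{72} \approx 1481.2$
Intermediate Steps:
$77 \left(3 \left(3 + 3\right) - \frac{89}{-72}\right) = 77 \left(3 \cdot 6 - - \frac{89}{72}\right) = 77 \left(18 + \frac{89}{72}\right) = 77 \cdot \frac{1385}{72} = \frac{106645}{72}$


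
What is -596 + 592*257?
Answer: 151548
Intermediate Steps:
-596 + 592*257 = -596 + 152144 = 151548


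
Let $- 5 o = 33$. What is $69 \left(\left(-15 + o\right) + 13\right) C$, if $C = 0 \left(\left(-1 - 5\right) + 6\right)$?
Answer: $0$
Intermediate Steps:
$C = 0$ ($C = 0 \left(-6 + 6\right) = 0 \cdot 0 = 0$)
$o = - \frac{33}{5}$ ($o = \left(- \frac{1}{5}\right) 33 = - \frac{33}{5} \approx -6.6$)
$69 \left(\left(-15 + o\right) + 13\right) C = 69 \left(\left(-15 - \frac{33}{5}\right) + 13\right) 0 = 69 \left(- \frac{108}{5} + 13\right) 0 = 69 \left(- \frac{43}{5}\right) 0 = \left(- \frac{2967}{5}\right) 0 = 0$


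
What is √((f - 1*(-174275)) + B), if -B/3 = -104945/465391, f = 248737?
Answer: 3*√10179977860603673/465391 ≈ 650.39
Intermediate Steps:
B = 314835/465391 (B = -(-314835)/465391 = -3*(-104945/465391) = 314835/465391 ≈ 0.67650)
√((f - 1*(-174275)) + B) = √((248737 - 1*(-174275)) + 314835/465391) = √((248737 + 174275) + 314835/465391) = √(423012 + 314835/465391) = √(196866292527/465391) = 3*√10179977860603673/465391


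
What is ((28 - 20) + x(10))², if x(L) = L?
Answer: 324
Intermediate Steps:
((28 - 20) + x(10))² = ((28 - 20) + 10)² = (8 + 10)² = 18² = 324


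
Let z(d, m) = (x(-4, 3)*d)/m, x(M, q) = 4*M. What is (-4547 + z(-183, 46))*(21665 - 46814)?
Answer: 2593289433/23 ≈ 1.1275e+8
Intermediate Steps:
z(d, m) = -16*d/m (z(d, m) = ((4*(-4))*d)/m = (-16*d)/m = -16*d/m)
(-4547 + z(-183, 46))*(21665 - 46814) = (-4547 - 16*(-183)/46)*(21665 - 46814) = (-4547 - 16*(-183)*1/46)*(-25149) = (-4547 + 1464/23)*(-25149) = -103117/23*(-25149) = 2593289433/23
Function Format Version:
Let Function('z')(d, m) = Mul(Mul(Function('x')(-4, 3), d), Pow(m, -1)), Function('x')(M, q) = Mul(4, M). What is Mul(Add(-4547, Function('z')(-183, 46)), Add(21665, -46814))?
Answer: Rational(2593289433, 23) ≈ 1.1275e+8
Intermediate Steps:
Function('z')(d, m) = Mul(-16, d, Pow(m, -1)) (Function('z')(d, m) = Mul(Mul(Mul(4, -4), d), Pow(m, -1)) = Mul(Mul(-16, d), Pow(m, -1)) = Mul(-16, d, Pow(m, -1)))
Mul(Add(-4547, Function('z')(-183, 46)), Add(21665, -46814)) = Mul(Add(-4547, Mul(-16, -183, Pow(46, -1))), Add(21665, -46814)) = Mul(Add(-4547, Mul(-16, -183, Rational(1, 46))), -25149) = Mul(Add(-4547, Rational(1464, 23)), -25149) = Mul(Rational(-103117, 23), -25149) = Rational(2593289433, 23)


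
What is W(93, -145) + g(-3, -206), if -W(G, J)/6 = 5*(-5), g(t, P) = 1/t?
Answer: 449/3 ≈ 149.67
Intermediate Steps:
W(G, J) = 150 (W(G, J) = -30*(-5) = -6*(-25) = 150)
W(93, -145) + g(-3, -206) = 150 + 1/(-3) = 150 - ⅓ = 449/3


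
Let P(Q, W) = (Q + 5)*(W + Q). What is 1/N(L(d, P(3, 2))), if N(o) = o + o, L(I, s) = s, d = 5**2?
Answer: 1/80 ≈ 0.012500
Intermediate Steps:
d = 25
P(Q, W) = (5 + Q)*(Q + W)
N(o) = 2*o
1/N(L(d, P(3, 2))) = 1/(2*(3**2 + 5*3 + 5*2 + 3*2)) = 1/(2*(9 + 15 + 10 + 6)) = 1/(2*40) = 1/80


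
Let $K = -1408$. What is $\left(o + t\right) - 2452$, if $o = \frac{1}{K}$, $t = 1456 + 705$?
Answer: $- \frac{409729}{1408} \approx -291.0$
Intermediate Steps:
$t = 2161$
$o = - \frac{1}{1408}$ ($o = \frac{1}{-1408} = - \frac{1}{1408} \approx -0.00071023$)
$\left(o + t\right) - 2452 = \left(- \frac{1}{1408} + 2161\right) - 2452 = \frac{3042687}{1408} - 2452 = - \frac{409729}{1408}$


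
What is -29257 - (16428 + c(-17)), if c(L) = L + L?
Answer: -45651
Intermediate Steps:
c(L) = 2*L
-29257 - (16428 + c(-17)) = -29257 - (16428 + 2*(-17)) = -29257 - (16428 - 34) = -29257 - 1*16394 = -29257 - 16394 = -45651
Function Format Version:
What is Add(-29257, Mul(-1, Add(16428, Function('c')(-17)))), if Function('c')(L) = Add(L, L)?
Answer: -45651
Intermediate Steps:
Function('c')(L) = Mul(2, L)
Add(-29257, Mul(-1, Add(16428, Function('c')(-17)))) = Add(-29257, Mul(-1, Add(16428, Mul(2, -17)))) = Add(-29257, Mul(-1, Add(16428, -34))) = Add(-29257, Mul(-1, 16394)) = Add(-29257, -16394) = -45651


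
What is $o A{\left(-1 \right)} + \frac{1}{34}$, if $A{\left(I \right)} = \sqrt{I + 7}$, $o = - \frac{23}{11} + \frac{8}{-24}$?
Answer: $\frac{1}{34} - \frac{80 \sqrt{6}}{33} \approx -5.9087$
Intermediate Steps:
$o = - \frac{80}{33}$ ($o = \left(-23\right) \frac{1}{11} + 8 \left(- \frac{1}{24}\right) = - \frac{23}{11} - \frac{1}{3} = - \frac{80}{33} \approx -2.4242$)
$A{\left(I \right)} = \sqrt{7 + I}$
$o A{\left(-1 \right)} + \frac{1}{34} = - \frac{80 \sqrt{7 - 1}}{33} + \frac{1}{34} = - \frac{80 \sqrt{6}}{33} + \frac{1}{34} = \frac{1}{34} - \frac{80 \sqrt{6}}{33}$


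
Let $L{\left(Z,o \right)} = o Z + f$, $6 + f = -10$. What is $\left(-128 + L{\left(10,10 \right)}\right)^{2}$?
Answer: $1936$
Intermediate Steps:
$f = -16$ ($f = -6 - 10 = -16$)
$L{\left(Z,o \right)} = -16 + Z o$ ($L{\left(Z,o \right)} = o Z - 16 = Z o - 16 = -16 + Z o$)
$\left(-128 + L{\left(10,10 \right)}\right)^{2} = \left(-128 + \left(-16 + 10 \cdot 10\right)\right)^{2} = \left(-128 + \left(-16 + 100\right)\right)^{2} = \left(-128 + 84\right)^{2} = \left(-44\right)^{2} = 1936$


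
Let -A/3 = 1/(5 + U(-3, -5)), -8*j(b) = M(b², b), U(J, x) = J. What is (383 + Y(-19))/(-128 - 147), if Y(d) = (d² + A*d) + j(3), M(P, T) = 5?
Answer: -247/88 ≈ -2.8068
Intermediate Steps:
j(b) = -5/8 (j(b) = -⅛*5 = -5/8)
A = -3/2 (A = -3/(5 - 3) = -3/2 ≈ -1.5000)
Y(d) = -5/8 + d² - 3*d/2 (Y(d) = (d² - 3*d/2) - 5/8 = -5/8 + d² - 3*d/2)
(383 + Y(-19))/(-128 - 147) = (383 + (-5/8 + (-19)² - 3/2*(-19)))/(-128 - 147) = (383 + (-5/8 + 361 + 57/2))/(-275) = (383 + 3111/8)*(-1/275) = (6175/8)*(-1/275) = -247/88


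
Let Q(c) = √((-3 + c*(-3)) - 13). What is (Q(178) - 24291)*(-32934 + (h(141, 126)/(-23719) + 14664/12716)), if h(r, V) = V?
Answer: 60320042800833294/75402701 - 12416130007170*I*√22/75402701 ≈ 7.9997e+8 - 7.7234e+5*I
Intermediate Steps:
Q(c) = √(-16 - 3*c) (Q(c) = √((-3 - 3*c) - 13) = √(-16 - 3*c))
(Q(178) - 24291)*(-32934 + (h(141, 126)/(-23719) + 14664/12716)) = (√(-16 - 3*178) - 24291)*(-32934 + (126/(-23719) + 14664/12716)) = (√(-16 - 534) - 24291)*(-32934 + (126*(-1/23719) + 14664*(1/12716))) = (√(-550) - 24291)*(-32934 + (-126/23719 + 3666/3179)) = (5*I*√22 - 24291)*(-32934 + 86553300/75402701) = (-24291 + 5*I*√22)*(-2483226001434/75402701) = 60320042800833294/75402701 - 12416130007170*I*√22/75402701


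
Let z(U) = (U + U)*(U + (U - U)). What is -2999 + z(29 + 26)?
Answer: 3051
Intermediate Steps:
z(U) = 2*U**2 (z(U) = (2*U)*(U + 0) = (2*U)*U = 2*U**2)
-2999 + z(29 + 26) = -2999 + 2*(29 + 26)**2 = -2999 + 2*55**2 = -2999 + 2*3025 = -2999 + 6050 = 3051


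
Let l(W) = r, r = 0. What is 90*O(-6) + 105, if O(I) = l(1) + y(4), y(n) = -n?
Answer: -255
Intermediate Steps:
l(W) = 0
O(I) = -4 (O(I) = 0 - 1*4 = 0 - 4 = -4)
90*O(-6) + 105 = 90*(-4) + 105 = -360 + 105 = -255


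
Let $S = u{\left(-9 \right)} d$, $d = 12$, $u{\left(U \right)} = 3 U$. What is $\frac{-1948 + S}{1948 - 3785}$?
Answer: $\frac{2272}{1837} \approx 1.2368$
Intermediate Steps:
$S = -324$ ($S = 3 \left(-9\right) 12 = \left(-27\right) 12 = -324$)
$\frac{-1948 + S}{1948 - 3785} = \frac{-1948 - 324}{1948 - 3785} = - \frac{2272}{-1837} = \left(-2272\right) \left(- \frac{1}{1837}\right) = \frac{2272}{1837}$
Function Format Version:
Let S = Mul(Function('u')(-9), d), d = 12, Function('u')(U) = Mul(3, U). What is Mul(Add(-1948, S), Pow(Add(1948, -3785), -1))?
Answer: Rational(2272, 1837) ≈ 1.2368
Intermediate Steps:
S = -324 (S = Mul(Mul(3, -9), 12) = Mul(-27, 12) = -324)
Mul(Add(-1948, S), Pow(Add(1948, -3785), -1)) = Mul(Add(-1948, -324), Pow(Add(1948, -3785), -1)) = Mul(-2272, Pow(-1837, -1)) = Mul(-2272, Rational(-1, 1837)) = Rational(2272, 1837)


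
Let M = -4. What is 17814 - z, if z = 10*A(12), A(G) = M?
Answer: 17854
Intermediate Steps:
A(G) = -4
z = -40 (z = 10*(-4) = -40)
17814 - z = 17814 - 1*(-40) = 17814 + 40 = 17854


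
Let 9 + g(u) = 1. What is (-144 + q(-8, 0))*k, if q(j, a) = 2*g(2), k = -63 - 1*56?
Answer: 19040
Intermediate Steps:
k = -119 (k = -63 - 56 = -119)
g(u) = -8 (g(u) = -9 + 1 = -8)
q(j, a) = -16 (q(j, a) = 2*(-8) = -16)
(-144 + q(-8, 0))*k = (-144 - 16)*(-119) = -160*(-119) = 19040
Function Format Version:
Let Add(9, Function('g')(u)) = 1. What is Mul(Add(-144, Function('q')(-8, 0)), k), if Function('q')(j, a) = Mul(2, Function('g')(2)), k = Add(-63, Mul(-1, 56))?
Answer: 19040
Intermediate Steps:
k = -119 (k = Add(-63, -56) = -119)
Function('g')(u) = -8 (Function('g')(u) = Add(-9, 1) = -8)
Function('q')(j, a) = -16 (Function('q')(j, a) = Mul(2, -8) = -16)
Mul(Add(-144, Function('q')(-8, 0)), k) = Mul(Add(-144, -16), -119) = Mul(-160, -119) = 19040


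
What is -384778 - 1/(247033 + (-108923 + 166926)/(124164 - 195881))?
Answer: -6816883905901641/17716407658 ≈ -3.8478e+5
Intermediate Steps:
-384778 - 1/(247033 + (-108923 + 166926)/(124164 - 195881)) = -384778 - 1/(247033 + 58003/(-71717)) = -384778 - 1/(247033 + 58003*(-1/71717)) = -384778 - 1/(247033 - 58003/71717) = -384778 - 1/17716407658/71717 = -384778 - 1*71717/17716407658 = -384778 - 71717/17716407658 = -6816883905901641/17716407658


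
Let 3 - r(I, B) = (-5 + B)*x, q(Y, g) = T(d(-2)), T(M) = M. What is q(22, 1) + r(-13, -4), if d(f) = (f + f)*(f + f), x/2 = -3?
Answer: -35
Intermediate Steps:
x = -6 (x = 2*(-3) = -6)
d(f) = 4*f² (d(f) = (2*f)*(2*f) = 4*f²)
q(Y, g) = 16 (q(Y, g) = 4*(-2)² = 4*4 = 16)
r(I, B) = -27 + 6*B (r(I, B) = 3 - (-5 + B)*(-6) = 3 - (30 - 6*B) = 3 + (-30 + 6*B) = -27 + 6*B)
q(22, 1) + r(-13, -4) = 16 + (-27 + 6*(-4)) = 16 + (-27 - 24) = 16 - 51 = -35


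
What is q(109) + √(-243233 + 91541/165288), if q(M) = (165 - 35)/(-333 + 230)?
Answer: -130/103 + I*√1661285083352286/82644 ≈ -1.2621 + 493.19*I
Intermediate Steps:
q(M) = -130/103 (q(M) = 130/(-103) = 130*(-1/103) = -130/103)
q(109) + √(-243233 + 91541/165288) = -130/103 + √(-243233 + 91541/165288) = -130/103 + √(-40203404563/165288) = -130/103 + I*√1661285083352286/82644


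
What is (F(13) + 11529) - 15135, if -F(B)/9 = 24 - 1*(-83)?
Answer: -4569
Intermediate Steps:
F(B) = -963 (F(B) = -9*(24 - 1*(-83)) = -9*(24 + 83) = -9*107 = -963)
(F(13) + 11529) - 15135 = (-963 + 11529) - 15135 = 10566 - 15135 = -4569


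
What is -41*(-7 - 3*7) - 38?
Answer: 1110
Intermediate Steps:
-41*(-7 - 3*7) - 38 = -41*(-7 - 21) - 38 = -41*(-28) - 38 = 1148 - 38 = 1110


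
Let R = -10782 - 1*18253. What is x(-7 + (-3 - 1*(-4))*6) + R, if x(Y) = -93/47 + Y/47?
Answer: -29037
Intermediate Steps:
x(Y) = -93/47 + Y/47 (x(Y) = -93*1/47 + Y*(1/47) = -93/47 + Y/47)
R = -29035 (R = -10782 - 18253 = -29035)
x(-7 + (-3 - 1*(-4))*6) + R = (-93/47 + (-7 + (-3 - 1*(-4))*6)/47) - 29035 = (-93/47 + (-7 + (-3 + 4)*6)/47) - 29035 = (-93/47 + (-7 + 1*6)/47) - 29035 = (-93/47 + (-7 + 6)/47) - 29035 = (-93/47 + (1/47)*(-1)) - 29035 = (-93/47 - 1/47) - 29035 = -2 - 29035 = -29037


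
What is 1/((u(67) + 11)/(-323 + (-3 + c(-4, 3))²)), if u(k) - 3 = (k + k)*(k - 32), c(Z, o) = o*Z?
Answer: -1/48 ≈ -0.020833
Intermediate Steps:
c(Z, o) = Z*o
u(k) = 3 + 2*k*(-32 + k) (u(k) = 3 + (k + k)*(k - 32) = 3 + (2*k)*(-32 + k) = 3 + 2*k*(-32 + k))
1/((u(67) + 11)/(-323 + (-3 + c(-4, 3))²)) = 1/(((3 - 64*67 + 2*67²) + 11)/(-323 + (-3 - 4*3)²)) = 1/(((3 - 4288 + 2*4489) + 11)/(-323 + (-3 - 12)²)) = 1/(((3 - 4288 + 8978) + 11)/(-323 + (-15)²)) = 1/((4693 + 11)/(-323 + 225)) = 1/(4704/(-98)) = 1/(4704*(-1/98)) = 1/(-48) = -1/48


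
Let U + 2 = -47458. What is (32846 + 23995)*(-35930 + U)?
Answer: -4739970990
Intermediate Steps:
U = -47460 (U = -2 - 47458 = -47460)
(32846 + 23995)*(-35930 + U) = (32846 + 23995)*(-35930 - 47460) = 56841*(-83390) = -4739970990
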